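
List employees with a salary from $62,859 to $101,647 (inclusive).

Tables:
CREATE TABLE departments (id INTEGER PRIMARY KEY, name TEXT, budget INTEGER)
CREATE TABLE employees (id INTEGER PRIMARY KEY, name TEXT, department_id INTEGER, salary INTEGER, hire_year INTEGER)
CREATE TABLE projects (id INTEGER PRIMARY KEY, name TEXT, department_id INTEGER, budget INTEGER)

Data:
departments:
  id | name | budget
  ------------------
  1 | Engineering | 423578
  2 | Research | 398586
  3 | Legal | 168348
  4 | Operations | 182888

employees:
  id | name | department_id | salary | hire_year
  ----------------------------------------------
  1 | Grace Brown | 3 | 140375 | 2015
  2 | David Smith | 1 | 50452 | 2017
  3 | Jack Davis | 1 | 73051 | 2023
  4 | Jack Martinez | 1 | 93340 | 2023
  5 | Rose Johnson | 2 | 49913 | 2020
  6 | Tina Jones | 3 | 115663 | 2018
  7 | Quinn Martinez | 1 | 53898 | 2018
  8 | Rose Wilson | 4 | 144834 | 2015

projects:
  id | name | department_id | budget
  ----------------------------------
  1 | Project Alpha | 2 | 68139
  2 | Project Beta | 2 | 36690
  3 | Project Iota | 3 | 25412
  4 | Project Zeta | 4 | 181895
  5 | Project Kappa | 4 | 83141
SELECT name, salary FROM employees WHERE salary BETWEEN 62859 AND 101647

Execution result:
name | salary
Jack Davis | 73051
Jack Martinez | 93340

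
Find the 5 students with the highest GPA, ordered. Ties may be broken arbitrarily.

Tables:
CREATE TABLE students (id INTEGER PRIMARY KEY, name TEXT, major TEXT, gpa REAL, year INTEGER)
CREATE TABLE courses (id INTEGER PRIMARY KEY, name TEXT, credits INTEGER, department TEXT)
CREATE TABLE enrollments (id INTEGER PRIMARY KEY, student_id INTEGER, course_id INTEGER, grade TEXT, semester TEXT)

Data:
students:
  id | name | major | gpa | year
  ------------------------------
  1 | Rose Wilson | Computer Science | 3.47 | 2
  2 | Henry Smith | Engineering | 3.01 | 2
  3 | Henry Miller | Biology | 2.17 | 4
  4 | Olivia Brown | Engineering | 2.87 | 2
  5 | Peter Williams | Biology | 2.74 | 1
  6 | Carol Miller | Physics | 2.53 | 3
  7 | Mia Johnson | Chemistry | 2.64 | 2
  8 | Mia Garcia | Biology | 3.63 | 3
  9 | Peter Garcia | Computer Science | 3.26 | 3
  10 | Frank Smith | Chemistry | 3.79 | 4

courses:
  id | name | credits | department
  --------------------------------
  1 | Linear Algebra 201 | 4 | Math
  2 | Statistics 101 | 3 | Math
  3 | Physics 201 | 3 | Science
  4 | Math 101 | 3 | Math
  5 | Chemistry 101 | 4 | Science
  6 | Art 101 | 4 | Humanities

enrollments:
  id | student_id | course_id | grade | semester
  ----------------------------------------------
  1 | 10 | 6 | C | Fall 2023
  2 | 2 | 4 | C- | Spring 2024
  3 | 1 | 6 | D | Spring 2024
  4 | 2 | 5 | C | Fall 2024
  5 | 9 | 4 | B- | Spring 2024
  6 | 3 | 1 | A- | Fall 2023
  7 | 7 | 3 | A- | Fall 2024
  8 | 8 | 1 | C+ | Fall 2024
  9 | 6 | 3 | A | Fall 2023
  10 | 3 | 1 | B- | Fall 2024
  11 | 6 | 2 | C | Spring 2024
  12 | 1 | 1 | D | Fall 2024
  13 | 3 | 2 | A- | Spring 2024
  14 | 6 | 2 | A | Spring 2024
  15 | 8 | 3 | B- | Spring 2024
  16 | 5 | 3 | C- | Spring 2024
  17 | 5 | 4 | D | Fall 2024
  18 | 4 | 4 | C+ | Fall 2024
SELECT name, gpa FROM students ORDER BY gpa DESC LIMIT 5

Execution result:
name | gpa
Frank Smith | 3.79
Mia Garcia | 3.63
Rose Wilson | 3.47
Peter Garcia | 3.26
Henry Smith | 3.01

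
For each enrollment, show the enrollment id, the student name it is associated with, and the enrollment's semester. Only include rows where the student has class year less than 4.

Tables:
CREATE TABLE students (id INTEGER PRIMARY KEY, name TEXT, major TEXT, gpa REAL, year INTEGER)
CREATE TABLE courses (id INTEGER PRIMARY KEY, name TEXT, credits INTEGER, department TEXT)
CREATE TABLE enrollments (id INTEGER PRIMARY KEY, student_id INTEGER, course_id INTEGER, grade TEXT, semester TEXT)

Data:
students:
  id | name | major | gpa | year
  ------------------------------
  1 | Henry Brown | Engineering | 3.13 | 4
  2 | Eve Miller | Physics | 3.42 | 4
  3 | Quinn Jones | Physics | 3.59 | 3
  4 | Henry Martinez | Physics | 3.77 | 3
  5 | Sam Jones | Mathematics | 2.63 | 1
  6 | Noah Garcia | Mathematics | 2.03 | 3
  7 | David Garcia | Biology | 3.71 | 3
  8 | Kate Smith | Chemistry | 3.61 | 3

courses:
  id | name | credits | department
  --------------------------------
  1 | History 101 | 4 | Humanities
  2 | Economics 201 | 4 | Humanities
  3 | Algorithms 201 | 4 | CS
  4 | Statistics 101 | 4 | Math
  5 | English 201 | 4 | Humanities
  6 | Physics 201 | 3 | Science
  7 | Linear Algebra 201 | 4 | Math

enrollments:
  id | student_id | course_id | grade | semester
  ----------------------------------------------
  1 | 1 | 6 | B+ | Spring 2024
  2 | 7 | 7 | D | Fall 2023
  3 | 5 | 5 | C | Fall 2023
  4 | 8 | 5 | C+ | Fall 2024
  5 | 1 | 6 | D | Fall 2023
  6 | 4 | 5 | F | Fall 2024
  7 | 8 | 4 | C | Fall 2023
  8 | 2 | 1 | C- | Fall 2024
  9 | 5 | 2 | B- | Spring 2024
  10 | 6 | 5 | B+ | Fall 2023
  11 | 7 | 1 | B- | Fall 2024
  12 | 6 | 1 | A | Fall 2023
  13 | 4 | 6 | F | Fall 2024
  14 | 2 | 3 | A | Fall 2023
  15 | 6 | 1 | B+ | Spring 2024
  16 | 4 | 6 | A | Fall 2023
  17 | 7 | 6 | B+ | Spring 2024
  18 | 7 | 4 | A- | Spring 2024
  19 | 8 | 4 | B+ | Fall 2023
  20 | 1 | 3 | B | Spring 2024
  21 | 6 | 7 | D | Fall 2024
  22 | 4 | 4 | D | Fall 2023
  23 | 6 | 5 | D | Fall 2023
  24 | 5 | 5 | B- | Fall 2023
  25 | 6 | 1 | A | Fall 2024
SELECT c.id, p.name AS student, c.semester FROM enrollments c JOIN students p ON c.student_id = p.id WHERE p.year < 4

Execution result:
id | student | semester
2 | David Garcia | Fall 2023
3 | Sam Jones | Fall 2023
4 | Kate Smith | Fall 2024
6 | Henry Martinez | Fall 2024
7 | Kate Smith | Fall 2023
9 | Sam Jones | Spring 2024
10 | Noah Garcia | Fall 2023
11 | David Garcia | Fall 2024
12 | Noah Garcia | Fall 2023
13 | Henry Martinez | Fall 2024
15 | Noah Garcia | Spring 2024
16 | Henry Martinez | Fall 2023
17 | David Garcia | Spring 2024
18 | David Garcia | Spring 2024
19 | Kate Smith | Fall 2023
21 | Noah Garcia | Fall 2024
22 | Henry Martinez | Fall 2023
23 | Noah Garcia | Fall 2023
24 | Sam Jones | Fall 2023
25 | Noah Garcia | Fall 2024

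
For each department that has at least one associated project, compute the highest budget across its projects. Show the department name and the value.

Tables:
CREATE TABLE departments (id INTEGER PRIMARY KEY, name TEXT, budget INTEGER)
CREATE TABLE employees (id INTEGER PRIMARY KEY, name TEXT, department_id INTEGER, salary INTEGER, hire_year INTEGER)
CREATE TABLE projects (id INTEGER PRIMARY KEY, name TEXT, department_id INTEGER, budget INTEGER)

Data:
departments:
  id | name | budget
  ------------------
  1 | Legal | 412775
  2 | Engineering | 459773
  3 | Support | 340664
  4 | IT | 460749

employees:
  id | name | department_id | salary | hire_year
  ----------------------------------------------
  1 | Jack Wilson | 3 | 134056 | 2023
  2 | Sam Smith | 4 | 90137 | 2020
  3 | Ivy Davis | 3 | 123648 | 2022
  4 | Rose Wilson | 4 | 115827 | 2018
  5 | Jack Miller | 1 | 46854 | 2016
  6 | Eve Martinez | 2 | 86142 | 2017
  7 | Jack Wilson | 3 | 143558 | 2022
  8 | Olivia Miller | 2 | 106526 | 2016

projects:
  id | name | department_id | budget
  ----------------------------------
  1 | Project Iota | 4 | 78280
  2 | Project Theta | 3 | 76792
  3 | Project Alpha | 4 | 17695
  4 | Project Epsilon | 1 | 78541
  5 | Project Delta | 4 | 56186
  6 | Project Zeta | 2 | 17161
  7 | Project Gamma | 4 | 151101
SELECT p.name, MAX(c.budget) AS max_budget FROM projects c JOIN departments p ON c.department_id = p.id GROUP BY p.id, p.name

Execution result:
name | max_budget
Legal | 78541
Engineering | 17161
Support | 76792
IT | 151101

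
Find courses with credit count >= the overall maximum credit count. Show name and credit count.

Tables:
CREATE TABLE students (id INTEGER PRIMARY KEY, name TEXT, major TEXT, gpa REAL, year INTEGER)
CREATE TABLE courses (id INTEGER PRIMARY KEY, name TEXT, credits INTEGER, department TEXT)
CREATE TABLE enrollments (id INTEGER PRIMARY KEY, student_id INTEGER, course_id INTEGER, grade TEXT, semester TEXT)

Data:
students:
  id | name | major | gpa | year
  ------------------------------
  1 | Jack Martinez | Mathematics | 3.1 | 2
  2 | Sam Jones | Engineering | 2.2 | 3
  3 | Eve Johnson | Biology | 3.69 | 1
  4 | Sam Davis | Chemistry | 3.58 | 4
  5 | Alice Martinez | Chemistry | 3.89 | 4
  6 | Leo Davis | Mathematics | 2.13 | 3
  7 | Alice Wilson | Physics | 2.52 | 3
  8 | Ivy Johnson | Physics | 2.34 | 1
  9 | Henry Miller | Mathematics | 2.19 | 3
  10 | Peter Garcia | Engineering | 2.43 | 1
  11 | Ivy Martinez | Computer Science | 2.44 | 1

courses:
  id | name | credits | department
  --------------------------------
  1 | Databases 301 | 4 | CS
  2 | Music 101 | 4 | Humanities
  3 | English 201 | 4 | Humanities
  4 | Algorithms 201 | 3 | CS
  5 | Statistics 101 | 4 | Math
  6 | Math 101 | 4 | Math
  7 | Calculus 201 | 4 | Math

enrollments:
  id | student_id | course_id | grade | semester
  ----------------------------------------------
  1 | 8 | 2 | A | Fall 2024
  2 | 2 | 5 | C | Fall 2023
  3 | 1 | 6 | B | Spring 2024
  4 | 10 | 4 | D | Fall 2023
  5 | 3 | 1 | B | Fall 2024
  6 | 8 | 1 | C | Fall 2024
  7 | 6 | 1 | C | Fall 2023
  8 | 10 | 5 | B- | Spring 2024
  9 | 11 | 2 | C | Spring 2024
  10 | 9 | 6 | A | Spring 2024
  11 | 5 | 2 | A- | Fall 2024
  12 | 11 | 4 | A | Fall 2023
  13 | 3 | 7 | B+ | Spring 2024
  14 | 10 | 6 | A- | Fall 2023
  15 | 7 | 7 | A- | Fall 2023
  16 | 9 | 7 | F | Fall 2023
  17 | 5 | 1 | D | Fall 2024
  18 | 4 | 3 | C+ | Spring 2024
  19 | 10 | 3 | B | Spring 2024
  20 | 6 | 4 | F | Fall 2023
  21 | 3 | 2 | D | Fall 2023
SELECT name, credits FROM courses WHERE credits >= (SELECT MAX(credits) FROM courses)

Execution result:
name | credits
Databases 301 | 4
Music 101 | 4
English 201 | 4
Statistics 101 | 4
Math 101 | 4
Calculus 201 | 4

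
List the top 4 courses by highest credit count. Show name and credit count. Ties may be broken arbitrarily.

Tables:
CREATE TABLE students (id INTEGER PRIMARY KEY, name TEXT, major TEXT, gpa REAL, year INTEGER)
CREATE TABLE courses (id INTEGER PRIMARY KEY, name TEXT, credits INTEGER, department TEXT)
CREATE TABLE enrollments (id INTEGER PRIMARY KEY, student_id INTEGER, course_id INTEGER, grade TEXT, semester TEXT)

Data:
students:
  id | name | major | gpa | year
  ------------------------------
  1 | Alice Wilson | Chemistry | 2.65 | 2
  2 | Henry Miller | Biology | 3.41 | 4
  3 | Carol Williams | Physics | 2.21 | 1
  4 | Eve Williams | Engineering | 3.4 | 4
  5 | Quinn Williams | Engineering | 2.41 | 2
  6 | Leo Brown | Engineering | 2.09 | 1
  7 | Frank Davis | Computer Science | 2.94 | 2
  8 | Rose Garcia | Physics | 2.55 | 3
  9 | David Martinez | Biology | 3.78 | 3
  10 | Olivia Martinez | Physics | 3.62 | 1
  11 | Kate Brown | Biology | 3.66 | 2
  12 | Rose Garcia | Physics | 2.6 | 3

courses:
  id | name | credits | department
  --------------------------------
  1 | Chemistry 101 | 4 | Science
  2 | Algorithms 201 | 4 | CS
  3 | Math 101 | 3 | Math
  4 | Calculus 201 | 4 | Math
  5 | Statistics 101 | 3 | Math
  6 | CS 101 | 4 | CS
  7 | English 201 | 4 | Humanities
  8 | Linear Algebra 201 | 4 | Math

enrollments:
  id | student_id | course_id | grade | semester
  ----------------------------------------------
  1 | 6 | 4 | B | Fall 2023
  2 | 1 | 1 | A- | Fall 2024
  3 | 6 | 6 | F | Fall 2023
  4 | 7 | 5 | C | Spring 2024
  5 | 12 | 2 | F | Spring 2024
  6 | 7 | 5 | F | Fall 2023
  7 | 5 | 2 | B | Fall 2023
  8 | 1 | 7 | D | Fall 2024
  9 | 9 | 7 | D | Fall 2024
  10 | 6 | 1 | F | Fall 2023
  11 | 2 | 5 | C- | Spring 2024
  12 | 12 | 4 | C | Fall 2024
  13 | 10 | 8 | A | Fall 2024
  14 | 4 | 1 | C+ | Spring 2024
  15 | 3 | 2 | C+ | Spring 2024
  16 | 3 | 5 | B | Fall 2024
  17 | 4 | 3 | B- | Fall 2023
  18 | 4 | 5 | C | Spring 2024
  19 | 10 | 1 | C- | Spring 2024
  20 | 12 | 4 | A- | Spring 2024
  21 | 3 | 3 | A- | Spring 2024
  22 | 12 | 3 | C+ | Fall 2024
SELECT name, credits FROM courses ORDER BY credits DESC LIMIT 4

Execution result:
name | credits
Chemistry 101 | 4
Algorithms 201 | 4
Calculus 201 | 4
CS 101 | 4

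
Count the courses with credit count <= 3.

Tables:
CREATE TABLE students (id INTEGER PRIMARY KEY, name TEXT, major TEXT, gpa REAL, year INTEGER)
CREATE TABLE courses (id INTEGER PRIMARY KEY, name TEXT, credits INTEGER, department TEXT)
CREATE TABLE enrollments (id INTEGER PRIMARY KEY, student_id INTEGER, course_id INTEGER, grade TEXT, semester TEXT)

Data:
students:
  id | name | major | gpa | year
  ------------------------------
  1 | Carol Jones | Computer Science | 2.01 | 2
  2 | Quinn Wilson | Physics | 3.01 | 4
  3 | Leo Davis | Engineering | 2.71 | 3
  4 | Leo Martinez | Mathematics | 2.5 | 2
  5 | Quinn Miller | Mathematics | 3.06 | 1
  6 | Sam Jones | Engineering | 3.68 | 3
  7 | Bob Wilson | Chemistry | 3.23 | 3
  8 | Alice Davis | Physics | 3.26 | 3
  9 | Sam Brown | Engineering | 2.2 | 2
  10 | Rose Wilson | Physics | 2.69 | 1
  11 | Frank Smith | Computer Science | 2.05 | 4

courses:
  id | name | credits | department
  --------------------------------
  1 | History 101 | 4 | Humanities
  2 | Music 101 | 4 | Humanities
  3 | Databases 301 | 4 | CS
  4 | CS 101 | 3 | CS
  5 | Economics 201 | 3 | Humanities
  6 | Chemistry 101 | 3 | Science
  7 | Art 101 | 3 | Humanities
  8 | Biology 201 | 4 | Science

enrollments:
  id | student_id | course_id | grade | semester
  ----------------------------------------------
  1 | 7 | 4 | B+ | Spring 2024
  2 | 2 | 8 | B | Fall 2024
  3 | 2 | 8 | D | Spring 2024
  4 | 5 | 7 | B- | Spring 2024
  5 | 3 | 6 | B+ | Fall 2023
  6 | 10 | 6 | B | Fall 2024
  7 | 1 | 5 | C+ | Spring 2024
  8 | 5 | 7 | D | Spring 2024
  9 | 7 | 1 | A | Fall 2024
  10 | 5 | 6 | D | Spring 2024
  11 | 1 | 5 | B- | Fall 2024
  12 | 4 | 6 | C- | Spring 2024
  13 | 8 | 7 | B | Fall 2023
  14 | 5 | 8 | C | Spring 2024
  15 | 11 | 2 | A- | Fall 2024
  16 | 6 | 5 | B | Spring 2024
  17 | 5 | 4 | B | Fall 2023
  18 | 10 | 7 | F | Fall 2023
SELECT COUNT(*) FROM courses WHERE credits <= 3

Execution result:
4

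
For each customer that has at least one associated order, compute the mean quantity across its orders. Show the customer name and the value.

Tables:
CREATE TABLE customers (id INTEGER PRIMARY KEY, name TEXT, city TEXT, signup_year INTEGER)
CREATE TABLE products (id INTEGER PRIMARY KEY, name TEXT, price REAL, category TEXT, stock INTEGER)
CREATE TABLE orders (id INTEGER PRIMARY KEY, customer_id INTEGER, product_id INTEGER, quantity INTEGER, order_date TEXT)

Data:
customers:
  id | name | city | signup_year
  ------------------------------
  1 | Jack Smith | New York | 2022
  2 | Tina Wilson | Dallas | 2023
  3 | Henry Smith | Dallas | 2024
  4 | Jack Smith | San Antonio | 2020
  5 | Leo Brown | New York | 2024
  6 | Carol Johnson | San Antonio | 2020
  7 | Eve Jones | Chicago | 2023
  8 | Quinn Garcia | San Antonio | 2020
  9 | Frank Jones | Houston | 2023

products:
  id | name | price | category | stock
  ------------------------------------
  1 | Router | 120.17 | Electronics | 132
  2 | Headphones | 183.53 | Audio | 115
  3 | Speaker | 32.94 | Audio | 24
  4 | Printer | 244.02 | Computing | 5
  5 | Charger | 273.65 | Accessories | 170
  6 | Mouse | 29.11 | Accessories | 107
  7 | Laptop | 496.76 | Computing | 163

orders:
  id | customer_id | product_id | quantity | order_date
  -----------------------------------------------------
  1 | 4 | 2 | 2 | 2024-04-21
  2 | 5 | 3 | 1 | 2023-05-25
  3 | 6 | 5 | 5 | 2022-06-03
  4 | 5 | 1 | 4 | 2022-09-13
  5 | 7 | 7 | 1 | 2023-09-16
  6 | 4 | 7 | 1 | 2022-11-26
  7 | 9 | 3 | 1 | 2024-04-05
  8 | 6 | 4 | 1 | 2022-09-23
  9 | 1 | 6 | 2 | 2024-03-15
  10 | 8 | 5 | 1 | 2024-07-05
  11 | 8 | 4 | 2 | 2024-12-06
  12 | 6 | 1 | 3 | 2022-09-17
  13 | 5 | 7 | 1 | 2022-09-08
SELECT p.name, AVG(c.quantity) AS avg_quantity FROM orders c JOIN customers p ON c.customer_id = p.id GROUP BY p.id, p.name

Execution result:
name | avg_quantity
Jack Smith | 2.00
Jack Smith | 1.50
Leo Brown | 2.00
Carol Johnson | 3.00
Eve Jones | 1.00
Quinn Garcia | 1.50
Frank Jones | 1.00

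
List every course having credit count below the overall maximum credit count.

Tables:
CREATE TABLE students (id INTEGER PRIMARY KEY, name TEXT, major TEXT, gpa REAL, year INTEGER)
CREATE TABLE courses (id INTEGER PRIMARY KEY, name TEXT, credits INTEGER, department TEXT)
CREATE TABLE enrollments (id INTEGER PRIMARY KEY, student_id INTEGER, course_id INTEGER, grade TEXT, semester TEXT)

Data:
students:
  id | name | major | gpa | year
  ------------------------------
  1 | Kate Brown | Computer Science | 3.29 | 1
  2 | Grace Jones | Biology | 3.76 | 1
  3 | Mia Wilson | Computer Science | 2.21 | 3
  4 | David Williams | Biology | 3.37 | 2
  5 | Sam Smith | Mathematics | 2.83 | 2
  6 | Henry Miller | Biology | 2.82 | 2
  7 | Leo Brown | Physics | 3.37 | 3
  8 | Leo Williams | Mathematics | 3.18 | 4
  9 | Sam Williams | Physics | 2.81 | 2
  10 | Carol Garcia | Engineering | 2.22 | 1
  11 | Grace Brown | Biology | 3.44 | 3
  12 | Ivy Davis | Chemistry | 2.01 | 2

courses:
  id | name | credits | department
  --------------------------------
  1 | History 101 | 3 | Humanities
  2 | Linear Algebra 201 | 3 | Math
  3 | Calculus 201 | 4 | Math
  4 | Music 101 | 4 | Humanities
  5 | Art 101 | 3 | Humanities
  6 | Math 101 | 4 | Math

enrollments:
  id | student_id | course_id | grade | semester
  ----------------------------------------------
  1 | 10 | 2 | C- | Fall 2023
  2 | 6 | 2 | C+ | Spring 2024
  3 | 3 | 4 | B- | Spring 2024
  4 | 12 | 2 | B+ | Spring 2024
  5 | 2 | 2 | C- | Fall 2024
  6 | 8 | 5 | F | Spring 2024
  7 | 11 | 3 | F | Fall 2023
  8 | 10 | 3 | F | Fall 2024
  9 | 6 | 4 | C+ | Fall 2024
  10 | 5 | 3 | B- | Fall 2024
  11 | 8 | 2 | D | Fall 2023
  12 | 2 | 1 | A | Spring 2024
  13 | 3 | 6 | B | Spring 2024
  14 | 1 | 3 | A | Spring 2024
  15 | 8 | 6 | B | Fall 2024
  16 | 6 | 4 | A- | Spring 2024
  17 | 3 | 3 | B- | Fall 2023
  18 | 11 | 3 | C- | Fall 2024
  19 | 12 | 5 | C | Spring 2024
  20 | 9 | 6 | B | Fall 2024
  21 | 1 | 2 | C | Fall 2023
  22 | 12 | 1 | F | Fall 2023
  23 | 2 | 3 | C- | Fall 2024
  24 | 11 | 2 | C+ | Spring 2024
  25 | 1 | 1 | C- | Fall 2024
SELECT name, credits FROM courses WHERE credits < (SELECT MAX(credits) FROM courses)

Execution result:
name | credits
History 101 | 3
Linear Algebra 201 | 3
Art 101 | 3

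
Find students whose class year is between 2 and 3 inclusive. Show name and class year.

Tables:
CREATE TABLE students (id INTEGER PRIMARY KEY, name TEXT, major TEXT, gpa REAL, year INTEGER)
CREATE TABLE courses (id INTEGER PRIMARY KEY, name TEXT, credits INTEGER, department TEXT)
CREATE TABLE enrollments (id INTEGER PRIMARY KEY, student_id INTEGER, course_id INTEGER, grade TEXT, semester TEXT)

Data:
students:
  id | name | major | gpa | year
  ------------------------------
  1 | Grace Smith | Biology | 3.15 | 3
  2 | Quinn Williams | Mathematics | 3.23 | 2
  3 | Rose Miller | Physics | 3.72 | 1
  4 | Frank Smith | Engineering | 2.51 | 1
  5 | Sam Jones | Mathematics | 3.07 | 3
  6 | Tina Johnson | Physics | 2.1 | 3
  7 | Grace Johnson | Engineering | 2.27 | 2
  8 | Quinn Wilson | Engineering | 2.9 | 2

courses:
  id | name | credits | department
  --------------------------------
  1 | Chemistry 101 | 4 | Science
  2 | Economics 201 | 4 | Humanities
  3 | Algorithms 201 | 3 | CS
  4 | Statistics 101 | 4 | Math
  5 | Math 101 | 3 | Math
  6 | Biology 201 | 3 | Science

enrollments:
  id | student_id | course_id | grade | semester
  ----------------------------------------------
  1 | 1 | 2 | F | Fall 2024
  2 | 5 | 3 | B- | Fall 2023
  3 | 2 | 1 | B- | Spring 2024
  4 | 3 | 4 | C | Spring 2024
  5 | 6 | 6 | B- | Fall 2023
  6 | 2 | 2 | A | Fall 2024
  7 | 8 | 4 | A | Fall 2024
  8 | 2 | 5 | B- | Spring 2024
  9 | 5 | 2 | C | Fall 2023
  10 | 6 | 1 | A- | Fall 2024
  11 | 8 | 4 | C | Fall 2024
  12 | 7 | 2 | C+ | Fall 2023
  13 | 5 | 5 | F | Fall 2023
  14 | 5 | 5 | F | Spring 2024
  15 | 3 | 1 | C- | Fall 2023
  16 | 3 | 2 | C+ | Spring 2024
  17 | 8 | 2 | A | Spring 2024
SELECT name, year FROM students WHERE year BETWEEN 2 AND 3

Execution result:
name | year
Grace Smith | 3
Quinn Williams | 2
Sam Jones | 3
Tina Johnson | 3
Grace Johnson | 2
Quinn Wilson | 2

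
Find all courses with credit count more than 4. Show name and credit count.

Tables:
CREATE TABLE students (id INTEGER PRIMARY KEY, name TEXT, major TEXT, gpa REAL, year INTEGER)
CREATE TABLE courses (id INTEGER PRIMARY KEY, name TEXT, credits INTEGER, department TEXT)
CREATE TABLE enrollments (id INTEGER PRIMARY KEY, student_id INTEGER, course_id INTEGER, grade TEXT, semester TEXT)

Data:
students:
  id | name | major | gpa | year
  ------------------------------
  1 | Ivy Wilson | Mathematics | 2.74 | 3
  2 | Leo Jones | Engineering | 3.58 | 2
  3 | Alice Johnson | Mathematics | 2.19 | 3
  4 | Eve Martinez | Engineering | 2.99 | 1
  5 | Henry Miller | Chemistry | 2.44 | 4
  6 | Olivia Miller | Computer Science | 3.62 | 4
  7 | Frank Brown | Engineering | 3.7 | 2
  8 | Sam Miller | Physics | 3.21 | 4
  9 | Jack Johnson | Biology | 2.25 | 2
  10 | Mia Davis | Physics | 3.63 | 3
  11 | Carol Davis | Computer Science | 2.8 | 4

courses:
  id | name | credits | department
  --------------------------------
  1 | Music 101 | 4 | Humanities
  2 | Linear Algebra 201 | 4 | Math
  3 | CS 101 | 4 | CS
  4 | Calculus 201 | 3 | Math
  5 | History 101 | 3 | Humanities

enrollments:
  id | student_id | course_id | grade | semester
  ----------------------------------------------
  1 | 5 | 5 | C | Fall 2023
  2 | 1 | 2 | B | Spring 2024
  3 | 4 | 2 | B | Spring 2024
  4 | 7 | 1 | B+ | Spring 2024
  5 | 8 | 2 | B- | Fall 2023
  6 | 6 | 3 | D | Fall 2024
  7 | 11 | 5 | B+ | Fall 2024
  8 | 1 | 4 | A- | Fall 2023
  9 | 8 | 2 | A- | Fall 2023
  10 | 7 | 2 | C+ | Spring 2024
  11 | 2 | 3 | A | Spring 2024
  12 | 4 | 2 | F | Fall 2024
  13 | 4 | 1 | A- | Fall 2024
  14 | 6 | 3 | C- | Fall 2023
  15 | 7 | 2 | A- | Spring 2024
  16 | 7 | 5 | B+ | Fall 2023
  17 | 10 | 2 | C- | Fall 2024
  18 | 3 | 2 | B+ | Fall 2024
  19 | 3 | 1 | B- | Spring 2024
SELECT name, credits FROM courses WHERE credits > 4

Execution result:
(no rows)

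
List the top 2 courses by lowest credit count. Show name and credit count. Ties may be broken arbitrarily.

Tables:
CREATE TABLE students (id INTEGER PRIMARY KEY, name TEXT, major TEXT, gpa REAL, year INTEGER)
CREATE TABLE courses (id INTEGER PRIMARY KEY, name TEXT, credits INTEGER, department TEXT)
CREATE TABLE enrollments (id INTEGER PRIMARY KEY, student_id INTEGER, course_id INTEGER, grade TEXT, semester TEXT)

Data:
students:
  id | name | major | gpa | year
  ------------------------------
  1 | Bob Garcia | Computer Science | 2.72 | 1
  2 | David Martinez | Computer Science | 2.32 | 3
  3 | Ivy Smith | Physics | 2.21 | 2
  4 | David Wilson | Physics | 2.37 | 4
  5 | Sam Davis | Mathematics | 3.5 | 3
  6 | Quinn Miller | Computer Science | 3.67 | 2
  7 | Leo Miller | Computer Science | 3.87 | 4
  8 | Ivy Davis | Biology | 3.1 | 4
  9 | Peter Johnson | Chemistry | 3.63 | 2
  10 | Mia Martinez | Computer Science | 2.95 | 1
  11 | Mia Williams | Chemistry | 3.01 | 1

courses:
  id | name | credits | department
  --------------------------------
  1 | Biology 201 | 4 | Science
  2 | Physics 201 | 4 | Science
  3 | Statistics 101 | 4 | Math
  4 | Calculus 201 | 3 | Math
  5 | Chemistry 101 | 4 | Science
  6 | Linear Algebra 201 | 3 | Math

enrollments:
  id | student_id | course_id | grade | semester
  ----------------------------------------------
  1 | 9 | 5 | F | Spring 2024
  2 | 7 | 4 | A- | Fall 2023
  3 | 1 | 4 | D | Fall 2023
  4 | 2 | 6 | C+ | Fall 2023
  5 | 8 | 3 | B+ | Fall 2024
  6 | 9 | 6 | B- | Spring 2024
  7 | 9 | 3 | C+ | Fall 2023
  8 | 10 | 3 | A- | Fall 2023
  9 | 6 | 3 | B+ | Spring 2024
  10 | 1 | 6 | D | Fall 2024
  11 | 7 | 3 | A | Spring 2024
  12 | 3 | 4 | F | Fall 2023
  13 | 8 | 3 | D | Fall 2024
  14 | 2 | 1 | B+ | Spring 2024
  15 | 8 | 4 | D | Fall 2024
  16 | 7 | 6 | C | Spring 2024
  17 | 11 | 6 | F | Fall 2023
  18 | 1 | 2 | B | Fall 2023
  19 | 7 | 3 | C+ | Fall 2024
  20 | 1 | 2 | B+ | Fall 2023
SELECT name, credits FROM courses ORDER BY credits ASC LIMIT 2

Execution result:
name | credits
Calculus 201 | 3
Linear Algebra 201 | 3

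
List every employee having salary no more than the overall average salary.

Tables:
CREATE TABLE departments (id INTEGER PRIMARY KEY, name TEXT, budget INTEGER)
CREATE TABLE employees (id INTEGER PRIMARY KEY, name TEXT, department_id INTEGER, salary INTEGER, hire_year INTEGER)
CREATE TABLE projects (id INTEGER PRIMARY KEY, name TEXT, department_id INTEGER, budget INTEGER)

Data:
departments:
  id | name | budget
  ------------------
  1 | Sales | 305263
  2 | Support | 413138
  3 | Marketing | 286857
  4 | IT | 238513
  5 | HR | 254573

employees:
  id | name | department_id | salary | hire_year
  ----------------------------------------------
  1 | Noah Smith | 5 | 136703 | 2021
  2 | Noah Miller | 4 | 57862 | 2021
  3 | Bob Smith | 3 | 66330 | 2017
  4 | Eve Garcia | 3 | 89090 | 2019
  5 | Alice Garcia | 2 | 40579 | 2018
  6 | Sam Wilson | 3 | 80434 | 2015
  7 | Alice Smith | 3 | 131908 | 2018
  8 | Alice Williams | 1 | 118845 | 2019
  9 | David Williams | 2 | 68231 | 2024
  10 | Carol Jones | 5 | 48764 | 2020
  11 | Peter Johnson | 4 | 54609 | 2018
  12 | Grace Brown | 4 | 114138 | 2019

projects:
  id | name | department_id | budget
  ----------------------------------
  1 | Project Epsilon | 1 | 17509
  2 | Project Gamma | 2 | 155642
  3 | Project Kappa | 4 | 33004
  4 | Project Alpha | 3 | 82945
SELECT name, salary FROM employees WHERE salary <= (SELECT AVG(salary) FROM employees)

Execution result:
name | salary
Noah Miller | 57862
Bob Smith | 66330
Alice Garcia | 40579
Sam Wilson | 80434
David Williams | 68231
Carol Jones | 48764
Peter Johnson | 54609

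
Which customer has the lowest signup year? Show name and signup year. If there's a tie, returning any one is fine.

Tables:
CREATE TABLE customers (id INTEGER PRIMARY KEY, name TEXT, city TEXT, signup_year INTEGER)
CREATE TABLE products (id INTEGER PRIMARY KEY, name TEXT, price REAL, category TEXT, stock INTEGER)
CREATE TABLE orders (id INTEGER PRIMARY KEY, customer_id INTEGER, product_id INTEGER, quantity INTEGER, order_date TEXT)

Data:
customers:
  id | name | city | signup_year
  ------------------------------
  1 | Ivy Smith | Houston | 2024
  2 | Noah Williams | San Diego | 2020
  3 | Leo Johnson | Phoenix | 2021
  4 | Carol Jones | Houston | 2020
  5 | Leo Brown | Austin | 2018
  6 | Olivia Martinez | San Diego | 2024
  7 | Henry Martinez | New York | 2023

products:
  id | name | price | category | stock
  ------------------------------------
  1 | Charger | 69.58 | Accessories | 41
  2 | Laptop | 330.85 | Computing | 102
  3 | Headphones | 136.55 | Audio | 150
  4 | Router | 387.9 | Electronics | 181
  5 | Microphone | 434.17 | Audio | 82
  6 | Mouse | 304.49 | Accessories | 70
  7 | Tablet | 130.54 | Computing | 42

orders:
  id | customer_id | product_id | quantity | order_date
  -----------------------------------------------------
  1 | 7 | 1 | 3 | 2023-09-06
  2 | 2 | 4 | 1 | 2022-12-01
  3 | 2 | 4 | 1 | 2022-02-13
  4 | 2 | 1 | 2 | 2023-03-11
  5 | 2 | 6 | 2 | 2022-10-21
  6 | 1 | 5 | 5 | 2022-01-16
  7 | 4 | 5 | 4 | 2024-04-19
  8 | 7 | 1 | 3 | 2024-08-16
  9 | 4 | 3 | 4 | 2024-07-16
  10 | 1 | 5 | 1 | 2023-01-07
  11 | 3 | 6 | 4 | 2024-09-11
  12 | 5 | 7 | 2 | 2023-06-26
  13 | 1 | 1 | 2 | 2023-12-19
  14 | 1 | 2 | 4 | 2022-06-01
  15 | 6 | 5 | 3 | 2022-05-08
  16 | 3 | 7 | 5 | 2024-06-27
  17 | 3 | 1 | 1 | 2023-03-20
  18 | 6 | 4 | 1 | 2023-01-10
SELECT name, signup_year FROM customers ORDER BY signup_year ASC LIMIT 1

Execution result:
name | signup_year
Leo Brown | 2018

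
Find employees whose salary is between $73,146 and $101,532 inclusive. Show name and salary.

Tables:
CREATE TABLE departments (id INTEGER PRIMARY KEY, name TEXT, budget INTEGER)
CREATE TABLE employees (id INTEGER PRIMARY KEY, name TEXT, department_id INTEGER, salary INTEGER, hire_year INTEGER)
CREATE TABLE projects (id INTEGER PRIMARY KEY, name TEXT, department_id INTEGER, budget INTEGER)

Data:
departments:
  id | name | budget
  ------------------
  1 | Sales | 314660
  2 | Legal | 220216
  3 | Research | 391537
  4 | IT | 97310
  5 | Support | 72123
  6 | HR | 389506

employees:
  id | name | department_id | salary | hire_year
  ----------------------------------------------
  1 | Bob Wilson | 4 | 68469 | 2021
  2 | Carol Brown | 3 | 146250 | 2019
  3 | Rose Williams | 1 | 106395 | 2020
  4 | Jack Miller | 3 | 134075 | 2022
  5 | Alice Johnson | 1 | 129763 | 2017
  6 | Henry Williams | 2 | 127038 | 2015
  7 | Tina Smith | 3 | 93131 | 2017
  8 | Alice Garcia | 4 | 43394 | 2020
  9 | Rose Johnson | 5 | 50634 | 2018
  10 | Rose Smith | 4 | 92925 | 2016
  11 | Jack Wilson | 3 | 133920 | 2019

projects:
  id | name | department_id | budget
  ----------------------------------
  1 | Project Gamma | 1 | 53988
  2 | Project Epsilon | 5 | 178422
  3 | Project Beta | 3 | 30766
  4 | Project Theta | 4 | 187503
SELECT name, salary FROM employees WHERE salary BETWEEN 73146 AND 101532

Execution result:
name | salary
Tina Smith | 93131
Rose Smith | 92925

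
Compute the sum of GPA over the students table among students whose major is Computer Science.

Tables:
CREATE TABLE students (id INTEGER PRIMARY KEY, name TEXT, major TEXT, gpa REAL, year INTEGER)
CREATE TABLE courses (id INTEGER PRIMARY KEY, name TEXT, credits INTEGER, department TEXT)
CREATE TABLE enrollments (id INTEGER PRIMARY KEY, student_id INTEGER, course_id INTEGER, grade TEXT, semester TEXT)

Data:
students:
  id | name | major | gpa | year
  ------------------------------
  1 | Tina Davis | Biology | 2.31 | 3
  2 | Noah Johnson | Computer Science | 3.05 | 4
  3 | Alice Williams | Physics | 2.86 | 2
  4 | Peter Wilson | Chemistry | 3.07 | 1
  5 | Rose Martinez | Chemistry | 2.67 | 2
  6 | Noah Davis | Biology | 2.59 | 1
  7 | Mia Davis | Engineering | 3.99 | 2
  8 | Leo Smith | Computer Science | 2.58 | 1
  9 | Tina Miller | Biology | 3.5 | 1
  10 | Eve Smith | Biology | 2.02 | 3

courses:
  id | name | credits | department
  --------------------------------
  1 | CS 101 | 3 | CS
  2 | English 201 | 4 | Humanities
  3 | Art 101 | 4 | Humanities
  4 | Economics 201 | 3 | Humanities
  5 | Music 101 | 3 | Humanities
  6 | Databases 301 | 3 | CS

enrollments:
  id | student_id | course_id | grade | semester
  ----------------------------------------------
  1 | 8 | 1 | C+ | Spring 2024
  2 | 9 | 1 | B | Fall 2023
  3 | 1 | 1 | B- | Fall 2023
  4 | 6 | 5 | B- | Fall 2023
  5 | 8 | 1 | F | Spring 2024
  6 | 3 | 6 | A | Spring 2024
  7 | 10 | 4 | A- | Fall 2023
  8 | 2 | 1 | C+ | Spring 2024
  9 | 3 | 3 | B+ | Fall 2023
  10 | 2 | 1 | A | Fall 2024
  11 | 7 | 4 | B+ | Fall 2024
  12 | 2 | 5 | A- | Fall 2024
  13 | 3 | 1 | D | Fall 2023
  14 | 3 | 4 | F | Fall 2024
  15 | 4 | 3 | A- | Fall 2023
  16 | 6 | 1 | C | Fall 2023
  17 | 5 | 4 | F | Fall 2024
SELECT SUM(gpa) FROM students WHERE major = 'Computer Science'

Execution result:
5.63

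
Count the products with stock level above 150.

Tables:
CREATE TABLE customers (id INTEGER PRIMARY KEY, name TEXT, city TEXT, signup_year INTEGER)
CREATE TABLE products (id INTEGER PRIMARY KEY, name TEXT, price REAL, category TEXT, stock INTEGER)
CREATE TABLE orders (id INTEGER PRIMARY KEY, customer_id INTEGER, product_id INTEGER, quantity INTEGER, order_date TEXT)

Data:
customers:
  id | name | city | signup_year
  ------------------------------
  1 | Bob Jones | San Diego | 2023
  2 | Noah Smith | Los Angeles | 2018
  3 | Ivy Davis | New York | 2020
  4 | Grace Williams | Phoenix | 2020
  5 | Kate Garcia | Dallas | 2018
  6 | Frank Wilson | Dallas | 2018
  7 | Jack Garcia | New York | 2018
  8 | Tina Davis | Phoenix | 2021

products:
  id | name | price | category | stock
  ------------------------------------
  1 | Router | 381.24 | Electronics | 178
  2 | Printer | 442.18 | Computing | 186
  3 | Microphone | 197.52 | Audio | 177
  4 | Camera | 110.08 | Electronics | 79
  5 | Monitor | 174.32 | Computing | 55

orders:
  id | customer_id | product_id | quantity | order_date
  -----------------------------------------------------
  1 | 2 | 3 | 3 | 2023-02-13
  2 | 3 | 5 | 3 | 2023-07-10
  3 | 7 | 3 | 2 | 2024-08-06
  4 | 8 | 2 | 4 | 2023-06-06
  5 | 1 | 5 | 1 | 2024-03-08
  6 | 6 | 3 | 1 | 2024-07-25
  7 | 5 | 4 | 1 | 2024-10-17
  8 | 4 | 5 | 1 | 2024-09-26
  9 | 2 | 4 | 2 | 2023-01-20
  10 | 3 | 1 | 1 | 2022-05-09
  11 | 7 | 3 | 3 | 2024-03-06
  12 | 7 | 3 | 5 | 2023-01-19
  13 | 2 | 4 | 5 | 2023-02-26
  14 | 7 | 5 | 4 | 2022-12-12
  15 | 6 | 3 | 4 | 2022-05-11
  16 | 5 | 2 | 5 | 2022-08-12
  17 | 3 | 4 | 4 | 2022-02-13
SELECT COUNT(*) FROM products WHERE stock > 150

Execution result:
3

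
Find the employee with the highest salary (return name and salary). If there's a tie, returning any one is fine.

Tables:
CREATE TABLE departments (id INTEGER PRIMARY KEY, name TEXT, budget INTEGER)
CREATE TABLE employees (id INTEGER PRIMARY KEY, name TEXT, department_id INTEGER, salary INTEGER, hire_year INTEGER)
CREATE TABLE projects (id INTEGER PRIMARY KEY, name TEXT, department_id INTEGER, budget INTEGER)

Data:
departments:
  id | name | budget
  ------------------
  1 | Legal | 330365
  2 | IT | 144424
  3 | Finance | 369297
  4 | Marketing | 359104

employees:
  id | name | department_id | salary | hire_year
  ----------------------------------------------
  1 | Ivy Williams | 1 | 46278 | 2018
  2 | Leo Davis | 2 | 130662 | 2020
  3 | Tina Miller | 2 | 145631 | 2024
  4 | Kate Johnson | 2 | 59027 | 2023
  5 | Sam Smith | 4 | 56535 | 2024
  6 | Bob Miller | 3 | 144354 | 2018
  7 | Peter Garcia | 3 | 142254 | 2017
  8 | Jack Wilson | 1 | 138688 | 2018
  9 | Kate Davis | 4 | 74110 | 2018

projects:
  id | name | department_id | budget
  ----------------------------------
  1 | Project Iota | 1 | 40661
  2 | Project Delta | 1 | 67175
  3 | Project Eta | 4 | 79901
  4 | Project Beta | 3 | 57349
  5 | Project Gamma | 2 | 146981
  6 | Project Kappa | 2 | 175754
SELECT name, salary FROM employees ORDER BY salary DESC LIMIT 1

Execution result:
name | salary
Tina Miller | 145631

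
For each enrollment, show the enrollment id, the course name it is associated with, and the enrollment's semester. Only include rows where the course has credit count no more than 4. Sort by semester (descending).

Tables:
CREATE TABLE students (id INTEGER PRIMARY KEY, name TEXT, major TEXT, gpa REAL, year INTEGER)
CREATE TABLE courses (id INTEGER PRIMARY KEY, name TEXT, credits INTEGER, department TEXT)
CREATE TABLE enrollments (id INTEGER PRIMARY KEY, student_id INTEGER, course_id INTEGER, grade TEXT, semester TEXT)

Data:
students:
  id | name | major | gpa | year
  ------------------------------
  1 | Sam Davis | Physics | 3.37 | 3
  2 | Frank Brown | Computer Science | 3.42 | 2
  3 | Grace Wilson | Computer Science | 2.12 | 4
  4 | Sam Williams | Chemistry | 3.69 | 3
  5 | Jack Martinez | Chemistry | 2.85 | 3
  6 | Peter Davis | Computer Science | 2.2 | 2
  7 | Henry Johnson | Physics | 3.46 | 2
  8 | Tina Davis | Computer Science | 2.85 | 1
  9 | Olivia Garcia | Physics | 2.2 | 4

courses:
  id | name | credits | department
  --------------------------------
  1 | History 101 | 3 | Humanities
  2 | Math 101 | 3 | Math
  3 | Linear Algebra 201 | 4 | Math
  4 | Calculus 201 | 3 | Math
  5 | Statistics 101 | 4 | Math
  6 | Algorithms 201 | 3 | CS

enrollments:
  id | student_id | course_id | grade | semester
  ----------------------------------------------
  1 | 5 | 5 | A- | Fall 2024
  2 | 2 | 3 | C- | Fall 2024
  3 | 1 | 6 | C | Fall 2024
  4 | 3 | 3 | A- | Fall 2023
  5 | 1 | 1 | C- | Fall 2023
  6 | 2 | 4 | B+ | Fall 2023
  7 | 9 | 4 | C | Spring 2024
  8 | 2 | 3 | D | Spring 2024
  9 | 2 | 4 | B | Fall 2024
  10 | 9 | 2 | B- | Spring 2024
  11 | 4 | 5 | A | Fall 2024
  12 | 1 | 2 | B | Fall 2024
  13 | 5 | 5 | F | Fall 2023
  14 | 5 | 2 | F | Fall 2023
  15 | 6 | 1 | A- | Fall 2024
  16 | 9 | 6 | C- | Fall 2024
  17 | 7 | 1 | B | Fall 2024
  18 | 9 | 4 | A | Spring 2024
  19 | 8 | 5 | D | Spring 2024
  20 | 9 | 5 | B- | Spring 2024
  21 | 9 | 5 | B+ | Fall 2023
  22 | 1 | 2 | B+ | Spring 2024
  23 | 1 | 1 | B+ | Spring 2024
SELECT c.id, p.name AS course, c.semester FROM enrollments c JOIN courses p ON c.course_id = p.id WHERE p.credits <= 4 ORDER BY c.semester DESC

Execution result:
id | course | semester
7 | Calculus 201 | Spring 2024
8 | Linear Algebra 201 | Spring 2024
10 | Math 101 | Spring 2024
18 | Calculus 201 | Spring 2024
19 | Statistics 101 | Spring 2024
20 | Statistics 101 | Spring 2024
22 | Math 101 | Spring 2024
23 | History 101 | Spring 2024
1 | Statistics 101 | Fall 2024
2 | Linear Algebra 201 | Fall 2024
3 | Algorithms 201 | Fall 2024
9 | Calculus 201 | Fall 2024
11 | Statistics 101 | Fall 2024
12 | Math 101 | Fall 2024
15 | History 101 | Fall 2024
16 | Algorithms 201 | Fall 2024
17 | History 101 | Fall 2024
4 | Linear Algebra 201 | Fall 2023
5 | History 101 | Fall 2023
6 | Calculus 201 | Fall 2023
13 | Statistics 101 | Fall 2023
14 | Math 101 | Fall 2023
21 | Statistics 101 | Fall 2023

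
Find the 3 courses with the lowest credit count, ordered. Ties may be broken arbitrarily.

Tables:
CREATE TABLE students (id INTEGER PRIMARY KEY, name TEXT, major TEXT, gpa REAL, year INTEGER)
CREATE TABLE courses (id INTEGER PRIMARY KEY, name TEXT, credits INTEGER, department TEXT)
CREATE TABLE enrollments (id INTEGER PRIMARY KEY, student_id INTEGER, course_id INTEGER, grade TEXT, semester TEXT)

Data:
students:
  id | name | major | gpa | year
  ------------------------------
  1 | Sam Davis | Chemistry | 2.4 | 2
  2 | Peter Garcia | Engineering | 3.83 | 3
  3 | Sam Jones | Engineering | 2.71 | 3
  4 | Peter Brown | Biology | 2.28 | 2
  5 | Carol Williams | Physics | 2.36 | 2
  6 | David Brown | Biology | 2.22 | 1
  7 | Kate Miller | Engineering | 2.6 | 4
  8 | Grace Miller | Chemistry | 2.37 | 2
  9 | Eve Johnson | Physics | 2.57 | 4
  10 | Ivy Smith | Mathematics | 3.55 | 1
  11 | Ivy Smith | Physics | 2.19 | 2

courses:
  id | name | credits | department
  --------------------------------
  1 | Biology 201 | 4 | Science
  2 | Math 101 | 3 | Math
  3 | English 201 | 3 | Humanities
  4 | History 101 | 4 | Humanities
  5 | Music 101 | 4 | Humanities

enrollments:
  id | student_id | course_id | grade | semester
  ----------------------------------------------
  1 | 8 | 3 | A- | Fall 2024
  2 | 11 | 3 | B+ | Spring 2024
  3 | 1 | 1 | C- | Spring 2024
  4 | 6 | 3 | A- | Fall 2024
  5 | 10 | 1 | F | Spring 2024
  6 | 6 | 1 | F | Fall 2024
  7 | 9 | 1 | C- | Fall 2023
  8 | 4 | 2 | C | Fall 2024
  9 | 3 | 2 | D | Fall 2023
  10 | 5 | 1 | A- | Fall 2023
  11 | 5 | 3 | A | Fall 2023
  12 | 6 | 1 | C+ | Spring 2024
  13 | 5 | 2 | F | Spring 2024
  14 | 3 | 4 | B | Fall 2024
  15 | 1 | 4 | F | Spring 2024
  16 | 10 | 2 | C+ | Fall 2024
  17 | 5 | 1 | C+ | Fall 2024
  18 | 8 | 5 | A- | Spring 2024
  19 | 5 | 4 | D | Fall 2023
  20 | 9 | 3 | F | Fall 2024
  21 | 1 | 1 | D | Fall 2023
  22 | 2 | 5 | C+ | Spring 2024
SELECT name, credits FROM courses ORDER BY credits ASC LIMIT 3

Execution result:
name | credits
Math 101 | 3
English 201 | 3
Biology 201 | 4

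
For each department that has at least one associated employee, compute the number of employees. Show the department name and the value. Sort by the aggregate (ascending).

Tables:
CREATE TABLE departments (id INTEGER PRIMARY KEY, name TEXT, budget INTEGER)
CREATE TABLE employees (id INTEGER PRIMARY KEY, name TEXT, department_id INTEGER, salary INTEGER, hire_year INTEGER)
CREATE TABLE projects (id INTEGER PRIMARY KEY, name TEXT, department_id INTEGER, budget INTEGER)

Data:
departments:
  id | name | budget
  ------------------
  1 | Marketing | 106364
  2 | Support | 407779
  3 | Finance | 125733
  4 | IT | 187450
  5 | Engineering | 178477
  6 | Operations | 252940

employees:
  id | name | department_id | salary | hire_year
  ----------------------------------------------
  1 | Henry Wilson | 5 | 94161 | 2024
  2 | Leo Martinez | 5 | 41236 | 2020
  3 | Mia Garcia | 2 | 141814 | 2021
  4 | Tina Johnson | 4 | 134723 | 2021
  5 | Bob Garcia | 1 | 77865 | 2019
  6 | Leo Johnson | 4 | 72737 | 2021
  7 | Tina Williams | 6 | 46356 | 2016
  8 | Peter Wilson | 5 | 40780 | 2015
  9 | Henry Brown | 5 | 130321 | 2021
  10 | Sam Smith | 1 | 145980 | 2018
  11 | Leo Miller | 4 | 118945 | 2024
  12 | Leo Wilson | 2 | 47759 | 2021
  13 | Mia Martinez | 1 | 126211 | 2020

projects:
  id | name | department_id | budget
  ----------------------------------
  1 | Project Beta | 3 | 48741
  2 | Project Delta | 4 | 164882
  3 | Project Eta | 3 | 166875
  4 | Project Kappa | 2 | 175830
SELECT p.name, COUNT(*) AS n FROM employees c JOIN departments p ON c.department_id = p.id GROUP BY p.id, p.name ORDER BY n ASC

Execution result:
name | n
Operations | 1
Support | 2
Marketing | 3
IT | 3
Engineering | 4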